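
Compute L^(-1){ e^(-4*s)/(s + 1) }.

The factor e^(-4s) signals a time shift by c = 4 (second shifting theorem).
L{e^(-t)} = 1/(s + 1), so L^-1{1/(s + 1)} = e^(-t).
Hence the inverse is u(t - 4) times that function evaluated at t - 4.

Heaviside(t - 4)*(exp(-t + 4))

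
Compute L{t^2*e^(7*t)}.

2/(s - 7)^3

L{e^(7t)} = 1/(s - 7).
Then apply L{t^2·g(t)} = (-1)^2 d^2/ds^2[H(s)] with H(s) = 1/(s - 7):
differentiating 2 times and applying the sign gives 2/(s - 7)^3.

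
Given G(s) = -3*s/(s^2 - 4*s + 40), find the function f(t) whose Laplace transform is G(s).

Complete the square in the denominator: s^2 - 4*s + 40 = (s - 2)^2 + 6^2.
Split the numerator to match: -3*s = -3·(s - 2) - 1·6.
Invert each term: -3·(s - 2)/((s - 2)^2 + 36) ↔ -3e^(2t)cos(6t); -1·6/((s - 2)^2 + 36) ↔ -e^(2t)sin(6t).

f(t) = -exp(2*t)*sin(6*t) - 3*exp(2*t)*cos(6*t)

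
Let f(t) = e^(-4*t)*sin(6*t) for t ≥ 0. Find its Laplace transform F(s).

F(s) = 6/((s + 4)^2 + 36)

L{sin(6t)} = 6/(s^2 + 36).
By the first shifting theorem, multiplying by e^(-4t) replaces s with s + 4.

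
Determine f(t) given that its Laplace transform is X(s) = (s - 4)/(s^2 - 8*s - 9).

f(t) = exp(4*t)*cosh(5*t)

Rewrite the denominator: s^2 - 8*s - 9 = (s - 4)^2 - 25.
The form in (s - 4) signals a first-shifting-theorem factor e^(4t).
Since L{cosh(5t)} = s/(s^2 - 25), the inverse is exp(4*t)*cosh(5*t).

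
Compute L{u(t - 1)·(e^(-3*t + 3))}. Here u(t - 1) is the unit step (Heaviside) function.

exp(-s)/(s + 3)

By the second shifting theorem, L{u(t - c)·g(t - c)} = e^(-cs)·G(s) with c = 1 and G(s) = L{g(t)}.
L{e^(-3t)} = 1/(s + 3).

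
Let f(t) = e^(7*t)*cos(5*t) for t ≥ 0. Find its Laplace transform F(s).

L{cos(5t)} = s/(s^2 + 25).
By the first shifting theorem, multiplying by e^(7t) replaces s with s - 7.

F(s) = (s - 7)/((s - 7)^2 + 25)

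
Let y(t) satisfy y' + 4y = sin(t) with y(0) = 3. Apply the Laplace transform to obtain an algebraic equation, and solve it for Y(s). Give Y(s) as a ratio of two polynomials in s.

Take the Laplace transform of both sides.
With L{y'} = sY - y(0) = sY - 3: the LHS transforms to (s + 4)Y - (3).
The right side is L{sin(t)} = 1/(s^2 + 1).
So (s + 4)Y = 1/(s^2 + 1) + (3).
Isolate Y and clear denominators.

Y(s) = (3*s^2 + 4)/(s^3 + 4*s^2 + s + 4)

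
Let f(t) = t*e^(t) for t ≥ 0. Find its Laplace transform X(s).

L{e^(t)} = 1/(s - 1).
Then apply L{t·g(t)} = -d/ds[G(s)] with G(s) = 1/(s - 1):
differentiating 1 time and applying the sign gives (s - 1)^(-2).

X(s) = (s - 1)^(-2)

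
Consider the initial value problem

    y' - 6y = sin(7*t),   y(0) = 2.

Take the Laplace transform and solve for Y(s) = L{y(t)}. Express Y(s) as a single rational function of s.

Y(s) = (2*s^2 + 105)/(s^3 - 6*s^2 + 49*s - 294)

Take the Laplace transform of both sides.
With L{y'} = sY - y(0) = sY - 2: the LHS transforms to (s - 6)Y - (2).
The right side is L{sin(7*t)} = 7/(s^2 + 49).
So (s - 6)Y = 7/(s^2 + 49) + (2).
Isolate Y and clear denominators.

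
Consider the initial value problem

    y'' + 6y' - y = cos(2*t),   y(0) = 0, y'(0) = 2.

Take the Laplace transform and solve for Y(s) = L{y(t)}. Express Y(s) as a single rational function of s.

Y(s) = (2*s^2 + s + 8)/(s^4 + 6*s^3 + 3*s^2 + 24*s - 4)

Laplace-transform each side.
With L{y''} = s^2 Y - s·y(0) - y'(0) and L{y'} = sY - y(0), with y(0) = 0, y'(0) = 2: the LHS transforms to (s^2 + 6*s - 1)Y - (2).
The right side is L{cos(2*t)} = s/(s^2 + 4).
So (s^2 + 6*s - 1)Y = s/(s^2 + 4) + (2).
Isolate Y and clear denominators.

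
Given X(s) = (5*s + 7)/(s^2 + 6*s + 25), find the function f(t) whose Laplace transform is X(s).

f(t) = -2*exp(-3*t)*sin(4*t) + 5*exp(-3*t)*cos(4*t)

Complete the square in the denominator: s^2 + 6*s + 25 = (s + 3)^2 + 4^2.
Split the numerator to match: 5*s + 7 = 5·(s + 3) - 2·4.
Invert each term: 5·(s + 3)/((s + 3)^2 + 16) ↔ 5e^(-3t)cos(4t); -2·4/((s + 3)^2 + 16) ↔ -2e^(-3t)sin(4t).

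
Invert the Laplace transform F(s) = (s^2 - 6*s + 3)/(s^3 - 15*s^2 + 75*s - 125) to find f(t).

Factor the denominator: s^3 - 15*s^2 + 75*s - 125 = (s - 5)^3.
Partial fraction decomposition gives [1/(s - 5)] + [4/(s - 5)^2] + [-2/(s - 5)^3].
Invert each term: 1/(s - 5) ↔ e^(5t); 4/(s - 5)^2 ↔ 4t·e^(5t); -2/(s - 5)^3 ↔ (-1)t^2·e^(5t).

f(t) = -t^2*exp(5*t) + 4*t*exp(5*t) + exp(5*t)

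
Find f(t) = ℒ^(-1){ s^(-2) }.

Since L{t} = 1!/s^2 = 1/s^2, the inverse is t.

f(t) = t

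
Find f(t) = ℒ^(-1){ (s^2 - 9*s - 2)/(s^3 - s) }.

Factor the denominator: s^3 - s = s*(s - 1)*(s + 1).
Partial fraction decomposition gives [4/(s + 1)] + [2/s] + [-5/(s - 1)].
Invert each term: 4/(s + 1) ↔ 4e^(-t); 2/(s - 0) ↔ 2e^(0t); -5/(s - 1) ↔ -5e^(t).

f(t) = -5*exp(t) + 2 + 4*exp(-t)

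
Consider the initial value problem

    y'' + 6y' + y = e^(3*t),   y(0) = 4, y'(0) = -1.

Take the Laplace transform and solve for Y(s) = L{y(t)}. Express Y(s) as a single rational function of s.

Y(s) = (4*s^2 + 11*s - 68)/(s^3 + 3*s^2 - 17*s - 3)

Take the Laplace transform of both sides.
With L{y''} = s^2 Y - s·y(0) - y'(0) and L{y'} = sY - y(0), with y(0) = 4, y'(0) = -1: the LHS transforms to (s^2 + 6*s + 1)Y - (4*s + 23).
The right side is L{e^(3*t)} = 1/(s - 3).
So (s^2 + 6*s + 1)Y = 1/(s - 3) + (4*s + 23).
Solve for Y(s) and write it as one ratio of polynomials.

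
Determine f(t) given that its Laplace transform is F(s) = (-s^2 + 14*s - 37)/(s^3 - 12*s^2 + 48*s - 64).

f(t) = 3*t^2*exp(4*t)/2 + 6*t*exp(4*t) - exp(4*t)

Factor the denominator: s^3 - 12*s^2 + 48*s - 64 = (s - 4)^3.
Partial fraction decomposition gives [-1/(s - 4)] + [6/(s - 4)^2] + [3/(s - 4)^3].
Invert each term: -1/(s - 4) ↔ -e^(4t); 6/(s - 4)^2 ↔ 6t·e^(4t); 3/(s - 4)^3 ↔ (3/2)t^2·e^(4t).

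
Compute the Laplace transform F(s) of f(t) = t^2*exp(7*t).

L{e^(7t)} = 1/(s - 7).
Then apply L{t^2·g(t)} = (-1)^2 d^2/ds^2[G(s)] with G(s) = 1/(s - 7):
differentiating 2 times and applying the sign gives 2/(s - 7)^3.

F(s) = 2/(s - 7)^3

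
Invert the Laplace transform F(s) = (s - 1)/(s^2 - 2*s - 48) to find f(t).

Rewrite the denominator: s^2 - 2*s - 48 = (s - 1)^2 - 49.
The form in (s - 1) signals a first-shifting-theorem factor e^(t).
Since L{cosh(7t)} = s/(s^2 - 49), the inverse is e^(t)*cosh(7*t).

f(t) = exp(t)*cosh(7*t)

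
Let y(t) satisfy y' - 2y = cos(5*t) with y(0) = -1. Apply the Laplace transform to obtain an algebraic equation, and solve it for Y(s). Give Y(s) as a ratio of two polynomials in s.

Apply the Laplace transform to the equation.
Using L{y'} = sY - y(0) = sY - (-1), the left side becomes (s - 2)Y - (-1).
The right side is L{cos(5*t)} = s/(s^2 + 25).
So (s - 2)Y = s/(s^2 + 25) + (-1).
Isolate Y and clear denominators.

Y(s) = (-s^2 + s - 25)/(s^3 - 2*s^2 + 25*s - 50)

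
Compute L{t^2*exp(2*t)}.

2/(s - 2)^3

L{e^(2t)} = 1/(s - 2).
Then apply L{t^2·g(t)} = (-1)^2 d^2/ds^2[G(s)] with G(s) = 1/(s - 2):
differentiating 2 times and applying the sign gives 2/(s - 2)^3.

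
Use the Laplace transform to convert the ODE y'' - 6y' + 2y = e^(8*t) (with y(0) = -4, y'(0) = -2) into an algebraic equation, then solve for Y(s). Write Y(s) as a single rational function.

Laplace-transform each side.
Using L{y''} = s^2 Y - s·y(0) - y'(0) and L{y'} = sY - y(0), with y(0) = -4, y'(0) = -2, the left side becomes (s^2 - 6*s + 2)Y - (-4*s + 22).
The right side is L{e^(8*t)} = 1/(s - 8).
So (s^2 - 6*s + 2)Y = 1/(s - 8) + (-4*s + 22).
Isolate Y and clear denominators.

Y(s) = (-4*s^2 + 54*s - 175)/(s^3 - 14*s^2 + 50*s - 16)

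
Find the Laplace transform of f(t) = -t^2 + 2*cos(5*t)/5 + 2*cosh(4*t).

2*s/(5*(s^2 + 25)) + 2*s/(s^2 - 16) - 2/s^3

The transform is linear, so treat each term independently.
(2)·[L{cosh(4t)} = s/(s^2 - 16)]; (2/5)·[L{cos(5t)} = s/(s^2 + 25)]; (-1)·[L{t^2} = 2!/s^3 = 2/s^3].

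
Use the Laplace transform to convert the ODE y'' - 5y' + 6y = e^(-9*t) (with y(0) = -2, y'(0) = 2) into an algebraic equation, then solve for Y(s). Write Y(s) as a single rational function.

Laplace-transform each side.
Using L{y''} = s^2 Y - s·y(0) - y'(0) and L{y'} = sY - y(0), with y(0) = -2, y'(0) = 2, the left side becomes (s^2 - 5*s + 6)Y - (-2*s + 12).
The right side is L{e^(-9*t)} = 1/(s + 9).
So (s^2 - 5*s + 6)Y = 1/(s + 9) + (-2*s + 12).
Divide through and combine into a single rational function.

Y(s) = (-2*s^2 - 6*s + 109)/(s^3 + 4*s^2 - 39*s + 54)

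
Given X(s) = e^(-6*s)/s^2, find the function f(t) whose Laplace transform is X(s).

The factor e^(-6s) signals a time shift by c = 6 (second shifting theorem).
L{t} = 1!/s^2 = 1/s^2, so L^-1{s^(-2)} = t.
Hence the inverse is u(t - 6) times that function evaluated at t - 6.

f(t) = Heaviside(t - 6)*(t - 6)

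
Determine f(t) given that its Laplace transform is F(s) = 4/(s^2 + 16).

f(t) = sin(4*t)

Since L{sin(4t)} = 4/(s^2 + 16), the inverse is sin(4*t).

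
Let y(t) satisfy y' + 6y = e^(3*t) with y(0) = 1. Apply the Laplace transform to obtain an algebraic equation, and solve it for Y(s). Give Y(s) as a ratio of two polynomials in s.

Y(s) = (s - 2)/(s^2 + 3*s - 18)

Transform both sides with L{·}.
Using L{y'} = sY - y(0) = sY - 1, the left side becomes (s + 6)Y - (1).
The right side is L{e^(3*t)} = 1/(s - 3).
So (s + 6)Y = 1/(s - 3) + (1).
Divide through and combine into a single rational function.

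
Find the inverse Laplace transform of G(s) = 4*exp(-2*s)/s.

Heaviside(t - 2)*(4)

The factor e^(-2s) signals a time shift by c = 2 (second shifting theorem).
L{4} = 4/s, so L^-1{4/s} = 4.
Hence the inverse is u(t - 2) times that function evaluated at t - 2.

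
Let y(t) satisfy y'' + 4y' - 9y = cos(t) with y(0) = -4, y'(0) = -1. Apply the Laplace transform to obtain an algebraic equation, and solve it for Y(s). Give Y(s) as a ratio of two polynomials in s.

Apply the Laplace transform to the equation.
With L{y''} = s^2 Y - s·y(0) - y'(0) and L{y'} = sY - y(0), with y(0) = -4, y'(0) = -1: the LHS transforms to (s^2 + 4*s - 9)Y - (-4*s - 17).
The right side is L{cos(t)} = s/(s^2 + 1).
So (s^2 + 4*s - 9)Y = s/(s^2 + 1) + (-4*s - 17).
Solve for Y(s) and write it as one ratio of polynomials.

Y(s) = (-4*s^3 - 17*s^2 - 3*s - 17)/(s^4 + 4*s^3 - 8*s^2 + 4*s - 9)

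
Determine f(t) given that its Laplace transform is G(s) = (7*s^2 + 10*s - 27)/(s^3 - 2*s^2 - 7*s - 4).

Factor the denominator: s^3 - 2*s^2 - 7*s - 4 = (s - 4)*(s + 1)^2.
Partial fraction decomposition gives [2/(s + 1)] + [6/(s + 1)^2] + [5/(s - 4)].
Invert each term: 2/(s + 1) ↔ 2e^(-t); 6/(s + 1)^2 ↔ 6t·e^(-t); 5/(s - 4) ↔ 5e^(4t).

f(t) = 6*t*exp(-t) + 5*exp(4*t) + 2*exp(-t)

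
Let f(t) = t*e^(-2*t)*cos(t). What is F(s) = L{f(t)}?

L{cos(t)} = s/(s^2 + 1).
Multiplying by e^(-2t) shifts s → s + 2, so L{e^(-2*t)*cos(t)} = (s + 2)/((s + 2)^2 + 1).
Then apply L{t·g(t)} = -d/ds[G(s)] with G(s) = (s + 2)/((s + 2)^2 + 1):
differentiating 1 time and applying the sign gives (s + 1)*(s + 3)/(s^2 + 4*s + 5)^2.

F(s) = (s + 1)*(s + 3)/(s^2 + 4*s + 5)^2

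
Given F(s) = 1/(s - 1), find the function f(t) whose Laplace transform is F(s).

f(t) = exp(t)

Since L{e^(t)} = 1/(s - 1), the inverse is e^(t).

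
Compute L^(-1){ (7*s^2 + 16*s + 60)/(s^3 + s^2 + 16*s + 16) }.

Factor the denominator: s^3 + s^2 + 16*s + 16 = (s + 1)*(s^2 + 16).
Partial fraction decomposition gives [3/(s + 1)] + [4*s/(s^2 + 16)] + [12/(s^2 + 16)].
Invert each term: 3/(s + 1) ↔ 3e^(-t); 4·s/(s^2 + 16) ↔ 4cos(4t); 3·4/(s^2 + 16) ↔ 3sin(4t).

3*sin(4*t) + 4*cos(4*t) + 3*exp(-t)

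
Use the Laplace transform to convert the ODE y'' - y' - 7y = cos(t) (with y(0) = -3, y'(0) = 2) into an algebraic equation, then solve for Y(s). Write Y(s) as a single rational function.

Take the Laplace transform of both sides.
The derivative rules (L{y''} = s^2 Y - s·y(0) - y'(0) and L{y'} = sY - y(0), with y(0) = -3, y'(0) = 2) turn the left side into (s^2 - s - 7)Y - (-3*s + 5).
The right side is L{cos(t)} = s/(s^2 + 1).
So (s^2 - s - 7)Y = s/(s^2 + 1) + (-3*s + 5).
Solve for Y(s) and write it as one ratio of polynomials.

Y(s) = (-3*s^3 + 5*s^2 - 2*s + 5)/(s^4 - s^3 - 6*s^2 - s - 7)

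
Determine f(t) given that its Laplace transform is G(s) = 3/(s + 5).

Since L{e^(-5t)} = 1/(s + 5), the inverse is e^(-5*t), scaled by 3.

f(t) = 3*exp(-5*t)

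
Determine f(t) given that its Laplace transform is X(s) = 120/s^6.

f(t) = t^5

Since L{t^5} = 5!/s^6 = 120/s^6, the inverse is t^5.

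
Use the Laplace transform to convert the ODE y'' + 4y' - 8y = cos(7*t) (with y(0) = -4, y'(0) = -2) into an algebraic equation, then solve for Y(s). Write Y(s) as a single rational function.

Laplace-transform each side.
With L{y''} = s^2 Y - s·y(0) - y'(0) and L{y'} = sY - y(0), with y(0) = -4, y'(0) = -2: the LHS transforms to (s^2 + 4*s - 8)Y - (-4*s - 18).
The right side is L{cos(7*t)} = s/(s^2 + 49).
So (s^2 + 4*s - 8)Y = s/(s^2 + 49) + (-4*s - 18).
Isolate Y and clear denominators.

Y(s) = (-4*s^3 - 18*s^2 - 195*s - 882)/(s^4 + 4*s^3 + 41*s^2 + 196*s - 392)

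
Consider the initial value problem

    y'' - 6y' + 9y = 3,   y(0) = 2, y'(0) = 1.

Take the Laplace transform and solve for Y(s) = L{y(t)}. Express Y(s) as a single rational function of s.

Y(s) = (2*s^2 - 11*s + 3)/(s^3 - 6*s^2 + 9*s)

Laplace-transform each side.
The derivative rules (L{y''} = s^2 Y - s·y(0) - y'(0) and L{y'} = sY - y(0), with y(0) = 2, y'(0) = 1) turn the left side into (s^2 - 6*s + 9)Y - (2*s - 11).
The right side is L{3} = 3/s.
So (s^2 - 6*s + 9)Y = 3/s + (2*s - 11).
Solve for Y(s) and write it as one ratio of polynomials.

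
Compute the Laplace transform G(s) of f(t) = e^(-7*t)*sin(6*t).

G(s) = 6/((s + 7)^2 + 36)

L{sin(6t)} = 6/(s^2 + 36).
By the first shifting theorem, multiplying by e^(-7t) replaces s with s + 7.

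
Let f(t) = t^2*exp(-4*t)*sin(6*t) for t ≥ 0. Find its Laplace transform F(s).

F(s) = 36*(s^2 + 8*s + 4)/(s^2 + 8*s + 52)^3

L{sin(6t)} = 6/(s^2 + 36).
Multiplying by e^(-4t) shifts s → s + 4, so L{exp(-4*t)*sin(6*t)} = 6/((s + 4)^2 + 36).
Then apply L{t^2·g(t)} = (-1)^2 d^2/ds^2[G(s)] with G(s) = 6/((s + 4)^2 + 36):
differentiating 2 times and applying the sign gives 36*(s^2 + 8*s + 4)/(s^2 + 8*s + 52)^3.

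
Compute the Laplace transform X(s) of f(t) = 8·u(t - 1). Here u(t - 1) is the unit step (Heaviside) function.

By the second shifting theorem, L{u(t - c)·g(t - c)} = e^(-cs)·G(s) with c = 1 and G(s) = L{g(t)}.
L{8} = 8/s.

X(s) = 8*exp(-s)/s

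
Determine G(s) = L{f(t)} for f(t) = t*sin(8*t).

G(s) = 16*s/(s^2 + 64)^2

L{sin(8t)} = 8/(s^2 + 64).
Then apply L{t·g(t)} = -d/ds[H(s)] with H(s) = 8/(s^2 + 64):
differentiating 1 time and applying the sign gives 16*s/(s^2 + 64)^2.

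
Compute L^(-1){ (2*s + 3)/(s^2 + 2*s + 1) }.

t*exp(-t) + 2*exp(-t)

Factor the denominator: s^2 + 2*s + 1 = (s + 1)^2.
Partial fraction decomposition gives [2/(s + 1)] + [(s + 1)^(-2)].
Invert each term: 2/(s + 1) ↔ 2e^(-t); 1/(s + 1)^2 ↔ t·e^(-t).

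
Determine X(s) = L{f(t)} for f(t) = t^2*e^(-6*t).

X(s) = 2/(s + 6)^3

L{e^(-6t)} = 1/(s + 6).
Then apply L{t^2·g(t)} = (-1)^2 d^2/ds^2[G(s)] with G(s) = 1/(s + 6):
differentiating 2 times and applying the sign gives 2/(s + 6)^3.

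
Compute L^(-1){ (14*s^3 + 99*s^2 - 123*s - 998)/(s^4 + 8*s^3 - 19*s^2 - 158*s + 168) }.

3*exp(4*t) + 6*exp(t) + 4*exp(-6*t) + exp(-7*t)

Factor the denominator: s^4 + 8*s^3 - 19*s^2 - 158*s + 168 = (s - 4)*(s - 1)*(s + 6)*(s + 7).
Partial fraction decomposition gives [4/(s + 6)] + [1/(s + 7)] + [3/(s - 4)] + [6/(s - 1)].
Invert each term: 4/(s + 6) ↔ 4e^(-6t); 1/(s + 7) ↔ e^(-7t); 3/(s - 4) ↔ 3e^(4t); 6/(s - 1) ↔ 6e^(t).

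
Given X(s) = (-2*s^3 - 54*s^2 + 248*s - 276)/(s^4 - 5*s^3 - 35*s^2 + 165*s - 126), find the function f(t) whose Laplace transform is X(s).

f(t) = -6*exp(7*t) + exp(3*t) - exp(t) + 4*exp(-6*t)

Factor the denominator: s^4 - 5*s^3 - 35*s^2 + 165*s - 126 = (s - 7)*(s - 3)*(s - 1)*(s + 6).
Partial fraction decomposition gives [4/(s + 6)] + [-6/(s - 7)] + [-1/(s - 1)] + [1/(s - 3)].
Invert each term: 4/(s + 6) ↔ 4e^(-6t); -6/(s - 7) ↔ -6e^(7t); -1/(s - 1) ↔ -e^(t); 1/(s - 3) ↔ e^(3t).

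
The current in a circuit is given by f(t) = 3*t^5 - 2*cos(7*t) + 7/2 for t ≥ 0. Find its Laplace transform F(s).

F(s) = -2*s/(s^2 + 49) + 7/(2*s) + 360/s^6

The transform is linear, so treat each term independently.
L{7/2} = (7/2)/s; (3)·[L{t^5} = 5!/s^6 = 120/s^6]; (-2)·[L{cos(7t)} = s/(s^2 + 49)].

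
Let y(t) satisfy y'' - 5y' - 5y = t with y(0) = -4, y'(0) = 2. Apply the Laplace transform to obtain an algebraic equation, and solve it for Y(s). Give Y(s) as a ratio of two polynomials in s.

Y(s) = (-4*s^3 + 22*s^2 + 1)/(s^4 - 5*s^3 - 5*s^2)

Apply the Laplace transform to the equation.
Using L{y''} = s^2 Y - s·y(0) - y'(0) and L{y'} = sY - y(0), with y(0) = -4, y'(0) = 2, the left side becomes (s^2 - 5*s - 5)Y - (-4*s + 22).
The right side is L{t} = s^(-2).
So (s^2 - 5*s - 5)Y = s^(-2) + (-4*s + 22).
Solve for Y(s) and write it as one ratio of polynomials.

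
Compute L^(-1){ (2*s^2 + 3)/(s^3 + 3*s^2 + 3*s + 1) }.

5*t^2*exp(-t)/2 - 4*t*exp(-t) + 2*exp(-t)

Factor the denominator: s^3 + 3*s^2 + 3*s + 1 = (s + 1)^3.
Partial fraction decomposition gives [2/(s + 1)] + [-4/(s + 1)^2] + [5/(s + 1)^3].
Invert each term: 2/(s + 1) ↔ 2e^(-t); -4/(s + 1)^2 ↔ -4t·e^(-t); 5/(s + 1)^3 ↔ (5/2)t^2·e^(-t).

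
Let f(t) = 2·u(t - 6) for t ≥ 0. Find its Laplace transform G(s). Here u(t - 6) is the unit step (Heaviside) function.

G(s) = 2*exp(-6*s)/s

By the second shifting theorem, L{u(t - c)·g(t - c)} = e^(-cs)·H(s) with c = 6 and H(s) = L{g(t)}.
L{2} = 2/s.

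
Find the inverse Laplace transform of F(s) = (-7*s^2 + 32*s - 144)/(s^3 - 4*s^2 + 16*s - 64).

Factor the denominator: s^3 - 4*s^2 + 16*s - 64 = (s - 4)*(s^2 + 16).
Partial fraction decomposition gives [-4/(s - 4)] + [-3*s/(s^2 + 16)] + [20/(s^2 + 16)].
Invert each term: -4/(s - 4) ↔ -4e^(4t); -3·s/(s^2 + 16) ↔ -3cos(4t); 5·4/(s^2 + 16) ↔ 5sin(4t).

-4*exp(4*t) + 5*sin(4*t) - 3*cos(4*t)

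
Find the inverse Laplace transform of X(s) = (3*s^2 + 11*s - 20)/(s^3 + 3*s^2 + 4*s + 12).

Factor the denominator: s^3 + 3*s^2 + 4*s + 12 = (s + 3)*(s^2 + 4).
Partial fraction decomposition gives [-2/(s + 3)] + [5*s/(s^2 + 4)] + [-4/(s^2 + 4)].
Invert each term: -2/(s + 3) ↔ -2e^(-3t); 5·s/(s^2 + 4) ↔ 5cos(2t); -2·2/(s^2 + 4) ↔ -2sin(2t).

-2*sin(2*t) + 5*cos(2*t) - 2*exp(-3*t)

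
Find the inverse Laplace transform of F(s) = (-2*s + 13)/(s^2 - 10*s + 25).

Factor the denominator: s^2 - 10*s + 25 = (s - 5)^2.
Partial fraction decomposition gives [-2/(s - 5)] + [3/(s - 5)^2].
Invert each term: -2/(s - 5) ↔ -2e^(5t); 3/(s - 5)^2 ↔ 3t·e^(5t).

3*t*exp(5*t) - 2*exp(5*t)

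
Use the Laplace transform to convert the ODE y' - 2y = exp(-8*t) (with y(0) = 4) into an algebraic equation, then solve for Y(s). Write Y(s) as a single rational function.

Transform both sides with L{·}.
The derivative rules (L{y'} = sY - y(0) = sY - 4) turn the left side into (s - 2)Y - (4).
The right side is L{exp(-8*t)} = 1/(s + 8).
So (s - 2)Y = 1/(s + 8) + (4).
Solve for Y(s) and write it as one ratio of polynomials.

Y(s) = (4*s + 33)/(s^2 + 6*s - 16)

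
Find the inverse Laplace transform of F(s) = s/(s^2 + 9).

cos(3*t)

Since L{cos(3t)} = s/(s^2 + 9), the inverse is cos(3*t).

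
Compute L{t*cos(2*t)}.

(s - 2)*(s + 2)/(s^2 + 4)^2

L{cos(2t)} = s/(s^2 + 4).
Then apply L{t·g(t)} = -d/ds[G(s)] with G(s) = s/(s^2 + 4):
differentiating 1 time and applying the sign gives (s - 2)*(s + 2)/(s^2 + 4)^2.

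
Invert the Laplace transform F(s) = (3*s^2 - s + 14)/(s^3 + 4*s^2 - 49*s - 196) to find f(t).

f(t) = exp(7*t) - 2*exp(-4*t) + 4*exp(-7*t)

Factor the denominator: s^3 + 4*s^2 - 49*s - 196 = (s - 7)*(s + 4)*(s + 7).
Partial fraction decomposition gives [-2/(s + 4)] + [1/(s - 7)] + [4/(s + 7)].
Invert each term: -2/(s + 4) ↔ -2e^(-4t); 1/(s - 7) ↔ e^(7t); 4/(s + 7) ↔ 4e^(-7t).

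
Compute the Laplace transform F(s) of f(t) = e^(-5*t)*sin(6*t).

L{sin(6t)} = 6/(s^2 + 36).
By the first shifting theorem, multiplying by e^(-5t) replaces s with s + 5.

F(s) = 6/((s + 5)^2 + 36)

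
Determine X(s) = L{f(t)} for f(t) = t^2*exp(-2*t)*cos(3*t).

X(s) = 2*(s + 2)*(s^2 + 4*s - 23)/(s^2 + 4*s + 13)^3

L{cos(3t)} = s/(s^2 + 9).
Multiplying by e^(-2t) shifts s → s + 2, so L{exp(-2*t)*cos(3*t)} = (s + 2)/((s + 2)^2 + 9).
Then apply L{t^2·g(t)} = (-1)^2 d^2/ds^2[G(s)] with G(s) = (s + 2)/((s + 2)^2 + 9):
differentiating 2 times and applying the sign gives 2*(s + 2)*(s^2 + 4*s - 23)/(s^2 + 4*s + 13)^3.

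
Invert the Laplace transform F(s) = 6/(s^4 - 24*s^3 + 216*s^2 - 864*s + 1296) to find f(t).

Rewrite the denominator: s^4 - 24*s^3 + 216*s^2 - 864*s + 1296 = (s - 6)^4.
The form in (s - 6) signals a first-shifting-theorem factor e^(6t).
Since L{t^3} = 3!/s^4 = 6/s^4, the inverse is t^3*exp(6*t).

f(t) = t^3*exp(6*t)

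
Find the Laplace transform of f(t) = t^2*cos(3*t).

L{cos(3t)} = s/(s^2 + 9).
Then apply L{t^2·g(t)} = (-1)^2 d^2/ds^2[G(s)] with G(s) = s/(s^2 + 9):
differentiating 2 times and applying the sign gives 2*s*(s^2 - 27)/(s^2 + 9)^3.

2*s*(s^2 - 27)/(s^2 + 9)^3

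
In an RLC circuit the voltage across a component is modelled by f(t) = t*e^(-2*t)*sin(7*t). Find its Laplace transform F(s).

L{sin(7t)} = 7/(s^2 + 49).
Multiplying by e^(-2t) shifts s → s + 2, so L{e^(-2*t)*sin(7*t)} = 7/((s + 2)^2 + 49).
Then apply L{t·g(t)} = -d/ds[G(s)] with G(s) = 7/((s + 2)^2 + 49):
differentiating 1 time and applying the sign gives 14*(s + 2)/(s^2 + 4*s + 53)^2.

F(s) = 14*(s + 2)/(s^2 + 4*s + 53)^2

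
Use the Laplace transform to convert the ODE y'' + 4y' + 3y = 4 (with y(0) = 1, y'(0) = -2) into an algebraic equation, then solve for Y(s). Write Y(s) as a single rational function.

Y(s) = (s^2 + 2*s + 4)/(s^3 + 4*s^2 + 3*s)

Take the Laplace transform of both sides.
With L{y''} = s^2 Y - s·y(0) - y'(0) and L{y'} = sY - y(0), with y(0) = 1, y'(0) = -2: the LHS transforms to (s^2 + 4*s + 3)Y - (s + 2).
The right side is L{4} = 4/s.
So (s^2 + 4*s + 3)Y = 4/s + (s + 2).
Isolate Y and clear denominators.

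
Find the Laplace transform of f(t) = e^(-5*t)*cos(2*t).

L{cos(2t)} = s/(s^2 + 4).
By the first shifting theorem, multiplying by e^(-5t) replaces s with s + 5.

(s + 5)/((s + 5)^2 + 4)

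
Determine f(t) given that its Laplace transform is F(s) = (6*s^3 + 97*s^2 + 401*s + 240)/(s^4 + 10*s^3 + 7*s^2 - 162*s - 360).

f(t) = 6*exp(4*t) + 6*exp(-3*t) - 5*exp(-5*t) - exp(-6*t)

Factor the denominator: s^4 + 10*s^3 + 7*s^2 - 162*s - 360 = (s - 4)*(s + 3)*(s + 5)*(s + 6).
Partial fraction decomposition gives [6/(s - 4)] + [6/(s + 3)] + [-5/(s + 5)] + [-1/(s + 6)].
Invert each term: 6/(s - 4) ↔ 6e^(4t); 6/(s + 3) ↔ 6e^(-3t); -5/(s + 5) ↔ -5e^(-5t); -1/(s + 6) ↔ -e^(-6t).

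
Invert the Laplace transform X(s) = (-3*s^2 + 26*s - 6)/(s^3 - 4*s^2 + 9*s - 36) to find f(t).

f(t) = 2*exp(4*t) + 2*sin(3*t) - 5*cos(3*t)

Factor the denominator: s^3 - 4*s^2 + 9*s - 36 = (s - 4)*(s^2 + 9).
Partial fraction decomposition gives [2/(s - 4)] + [-5*s/(s^2 + 9)] + [6/(s^2 + 9)].
Invert each term: 2/(s - 4) ↔ 2e^(4t); -5·s/(s^2 + 9) ↔ -5cos(3t); 2·3/(s^2 + 9) ↔ 2sin(3t).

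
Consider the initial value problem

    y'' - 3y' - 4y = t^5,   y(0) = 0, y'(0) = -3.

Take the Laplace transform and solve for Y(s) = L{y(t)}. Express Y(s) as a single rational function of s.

Laplace-transform each side.
With L{y''} = s^2 Y - s·y(0) - y'(0) and L{y'} = sY - y(0), with y(0) = 0, y'(0) = -3: the LHS transforms to (s^2 - 3*s - 4)Y - (-3).
The right side is L{t^5} = 120/s^6.
So (s^2 - 3*s - 4)Y = 120/s^6 + (-3).
Divide through and combine into a single rational function.

Y(s) = (-3*s^6 + 120)/(s^8 - 3*s^7 - 4*s^6)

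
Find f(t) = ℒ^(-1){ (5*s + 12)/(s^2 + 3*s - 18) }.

f(t) = 3*exp(3*t) + 2*exp(-6*t)

Factor the denominator: s^2 + 3*s - 18 = (s - 3)*(s + 6).
Partial fraction decomposition gives [2/(s + 6)] + [3/(s - 3)].
Invert each term: 2/(s + 6) ↔ 2e^(-6t); 3/(s - 3) ↔ 3e^(3t).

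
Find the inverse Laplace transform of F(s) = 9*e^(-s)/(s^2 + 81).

The factor e^(-s) signals a time shift by c = 1 (second shifting theorem).
L{sin(9t)} = 9/(s^2 + 81), so L^-1{9/(s^2 + 81)} = sin(9*t).
Hence the inverse is u(t - 1) times that function evaluated at t - 1.

Heaviside(t - 1)*(sin(9*t - 9))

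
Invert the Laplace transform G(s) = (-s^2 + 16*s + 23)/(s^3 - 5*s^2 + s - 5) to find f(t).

f(t) = 3*exp(5*t) - 4*sin(t) - 4*cos(t)

Factor the denominator: s^3 - 5*s^2 + s - 5 = (s - 5)*(s^2 + 1).
Partial fraction decomposition gives [3/(s - 5)] + [-4*s/(s^2 + 1)] + [-4/(s^2 + 1)].
Invert each term: 3/(s - 5) ↔ 3e^(5t); -4·s/(s^2 + 1) ↔ -4cos(t); -4·1/(s^2 + 1) ↔ -4sin(t).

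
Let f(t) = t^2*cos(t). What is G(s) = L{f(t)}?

G(s) = 2*s*(s^2 - 3)/(s^2 + 1)^3

L{cos(t)} = s/(s^2 + 1).
Then apply L{t^2·g(t)} = (-1)^2 d^2/ds^2[H(s)] with H(s) = s/(s^2 + 1):
differentiating 2 times and applying the sign gives 2*s*(s^2 - 3)/(s^2 + 1)^3.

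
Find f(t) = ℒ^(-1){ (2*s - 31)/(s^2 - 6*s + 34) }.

f(t) = -5*exp(3*t)*sin(5*t) + 2*exp(3*t)*cos(5*t)

Complete the square in the denominator: s^2 - 6*s + 34 = (s - 3)^2 + 5^2.
Split the numerator to match: 2*s - 31 = 2·(s - 3) - 5·5.
Invert each term: 2·(s - 3)/((s - 3)^2 + 25) ↔ 2e^(3t)cos(5t); -5·5/((s - 3)^2 + 25) ↔ -5e^(3t)sin(5t).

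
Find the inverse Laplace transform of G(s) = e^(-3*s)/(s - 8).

Heaviside(t - 3)*(exp(8*t - 24))

The factor e^(-3s) signals a time shift by c = 3 (second shifting theorem).
L{e^(8t)} = 1/(s - 8), so L^-1{1/(s - 8)} = e^(8*t).
Hence the inverse is u(t - 3) times that function evaluated at t - 3.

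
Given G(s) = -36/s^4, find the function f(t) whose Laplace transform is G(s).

f(t) = -6*t^3

Since L{t^3} = 3!/s^4 = 6/s^4, the inverse is t^3, scaled by -6.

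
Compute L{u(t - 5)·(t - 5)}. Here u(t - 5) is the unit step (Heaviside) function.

By the second shifting theorem, L{u(t - c)·g(t - c)} = e^(-cs)·G(s) with c = 5 and G(s) = L{g(t)}.
L{t} = 1!/s^2 = 1/s^2.

exp(-5*s)/s^2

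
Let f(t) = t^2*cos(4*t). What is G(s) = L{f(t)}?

L{cos(4t)} = s/(s^2 + 16).
Then apply L{t^2·g(t)} = (-1)^2 d^2/ds^2[H(s)] with H(s) = s/(s^2 + 16):
differentiating 2 times and applying the sign gives 2*s*(s^2 - 48)/(s^2 + 16)^3.

G(s) = 2*s*(s^2 - 48)/(s^2 + 16)^3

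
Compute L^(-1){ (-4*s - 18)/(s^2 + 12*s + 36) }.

6*t*exp(-6*t) - 4*exp(-6*t)

Factor the denominator: s^2 + 12*s + 36 = (s + 6)^2.
Partial fraction decomposition gives [-4/(s + 6)] + [6/(s + 6)^2].
Invert each term: -4/(s + 6) ↔ -4e^(-6t); 6/(s + 6)^2 ↔ 6t·e^(-6t).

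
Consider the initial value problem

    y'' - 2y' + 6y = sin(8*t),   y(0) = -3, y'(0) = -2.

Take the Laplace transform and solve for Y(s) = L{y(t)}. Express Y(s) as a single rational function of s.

Y(s) = (-3*s^3 + 4*s^2 - 192*s + 264)/(s^4 - 2*s^3 + 70*s^2 - 128*s + 384)

Apply the Laplace transform to the equation.
The derivative rules (L{y''} = s^2 Y - s·y(0) - y'(0) and L{y'} = sY - y(0), with y(0) = -3, y'(0) = -2) turn the left side into (s^2 - 2*s + 6)Y - (-3*s + 4).
The right side is L{sin(8*t)} = 8/(s^2 + 64).
So (s^2 - 2*s + 6)Y = 8/(s^2 + 64) + (-3*s + 4).
Isolate Y and clear denominators.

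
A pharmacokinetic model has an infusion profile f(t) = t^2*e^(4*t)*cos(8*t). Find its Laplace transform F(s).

L{cos(8t)} = s/(s^2 + 64).
Multiplying by e^(4t) shifts s → s - 4, so L{e^(4*t)*cos(8*t)} = (s - 4)/((s - 4)^2 + 64).
Then apply L{t^2·g(t)} = (-1)^2 d^2/ds^2[G(s)] with G(s) = (s - 4)/((s - 4)^2 + 64):
differentiating 2 times and applying the sign gives 2*(s - 4)*(s^2 - 8*s - 176)/(s^2 - 8*s + 80)^3.

F(s) = 2*(s - 4)*(s^2 - 8*s - 176)/(s^2 - 8*s + 80)^3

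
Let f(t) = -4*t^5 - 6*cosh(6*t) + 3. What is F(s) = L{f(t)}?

F(s) = -6*s/(s^2 - 36) + 3/s - 480/s^6

The transform is linear, so treat each term independently.
L{3} = 3/s; (-4)·[L{t^5} = 5!/s^6 = 120/s^6]; (-6)·[L{cosh(6t)} = s/(s^2 - 36)].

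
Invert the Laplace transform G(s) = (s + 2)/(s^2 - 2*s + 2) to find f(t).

Complete the square in the denominator: s^2 - 2*s + 2 = (s - 1)^2 + 1^2.
Split the numerator to match: s + 2 = 1·(s - 1) + 3·1.
Invert each term: 1·(s - 1)/((s - 1)^2 + 1) ↔ e^(t)cos(t); 3·1/((s - 1)^2 + 1) ↔ 3e^(t)sin(t).

f(t) = 3*exp(t)*sin(t) + exp(t)*cos(t)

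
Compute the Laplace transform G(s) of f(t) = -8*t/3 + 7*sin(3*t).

G(s) = 21/(s^2 + 9) - 8/(3*s^2)

The transform is linear, so treat each term independently.
(-8/3)·[L{t} = 1!/s^2 = 1/s^2]; (7)·[L{sin(3t)} = 3/(s^2 + 9)].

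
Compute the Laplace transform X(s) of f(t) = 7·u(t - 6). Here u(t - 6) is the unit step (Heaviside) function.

By the second shifting theorem, L{u(t - c)·g(t - c)} = e^(-cs)·G(s) with c = 6 and G(s) = L{g(t)}.
L{7} = 7/s.

X(s) = 7*exp(-6*s)/s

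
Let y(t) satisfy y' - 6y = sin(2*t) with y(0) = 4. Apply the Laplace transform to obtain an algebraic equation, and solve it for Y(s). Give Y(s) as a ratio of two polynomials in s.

Apply the Laplace transform to the equation.
Using L{y'} = sY - y(0) = sY - 4, the left side becomes (s - 6)Y - (4).
The right side is L{sin(2*t)} = 2/(s^2 + 4).
So (s - 6)Y = 2/(s^2 + 4) + (4).
Solve for Y(s) and write it as one ratio of polynomials.

Y(s) = (4*s^2 + 18)/(s^3 - 6*s^2 + 4*s - 24)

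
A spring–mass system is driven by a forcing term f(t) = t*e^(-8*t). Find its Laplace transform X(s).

L{e^(-8t)} = 1/(s + 8).
Then apply L{t·g(t)} = -d/ds[G(s)] with G(s) = 1/(s + 8):
differentiating 1 time and applying the sign gives (s + 8)^(-2).

X(s) = (s + 8)^(-2)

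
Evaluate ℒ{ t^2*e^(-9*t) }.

2/(s + 9)^3

L{e^(-9t)} = 1/(s + 9).
Then apply L{t^2·g(t)} = (-1)^2 d^2/ds^2[G(s)] with G(s) = 1/(s + 9):
differentiating 2 times and applying the sign gives 2/(s + 9)^3.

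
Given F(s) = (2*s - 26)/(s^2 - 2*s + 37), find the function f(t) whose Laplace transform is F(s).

Complete the square in the denominator: s^2 - 2*s + 37 = (s - 1)^2 + 6^2.
Split the numerator to match: 2*s - 26 = 2·(s - 1) - 4·6.
Invert each term: 2·(s - 1)/((s - 1)^2 + 36) ↔ 2e^(t)cos(6t); -4·6/((s - 1)^2 + 36) ↔ -4e^(t)sin(6t).

f(t) = -4*exp(t)*sin(6*t) + 2*exp(t)*cos(6*t)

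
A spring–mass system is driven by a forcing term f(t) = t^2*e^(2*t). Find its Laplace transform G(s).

G(s) = 2/(s - 2)^3

L{e^(2t)} = 1/(s - 2).
Then apply L{t^2·g(t)} = (-1)^2 d^2/ds^2[H(s)] with H(s) = 1/(s - 2):
differentiating 2 times and applying the sign gives 2/(s - 2)^3.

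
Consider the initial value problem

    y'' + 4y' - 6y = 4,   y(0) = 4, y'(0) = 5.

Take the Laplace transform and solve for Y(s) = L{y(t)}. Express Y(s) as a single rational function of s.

Transform both sides with L{·}.
Using L{y''} = s^2 Y - s·y(0) - y'(0) and L{y'} = sY - y(0), with y(0) = 4, y'(0) = 5, the left side becomes (s^2 + 4*s - 6)Y - (4*s + 21).
The right side is L{4} = 4/s.
So (s^2 + 4*s - 6)Y = 4/s + (4*s + 21).
Solve for Y(s) and write it as one ratio of polynomials.

Y(s) = (4*s^2 + 21*s + 4)/(s^3 + 4*s^2 - 6*s)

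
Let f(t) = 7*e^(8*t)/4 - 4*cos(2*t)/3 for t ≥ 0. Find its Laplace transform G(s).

G(s) = -4*s/(3*(s^2 + 4)) + 7/(4*(s - 8))

By linearity of the Laplace transform, transform each term separately.
(-4/3)·[L{cos(2t)} = s/(s^2 + 4)]; (7/4)·[L{e^(8t)} = 1/(s - 8)].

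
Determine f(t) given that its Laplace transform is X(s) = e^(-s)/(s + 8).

f(t) = Heaviside(t - 1)*(exp(-8*t + 8))

The factor e^(-s) signals a time shift by c = 1 (second shifting theorem).
L{e^(-8t)} = 1/(s + 8), so L^-1{1/(s + 8)} = e^(-8*t).
Hence the inverse is u(t - 1) times that function evaluated at t - 1.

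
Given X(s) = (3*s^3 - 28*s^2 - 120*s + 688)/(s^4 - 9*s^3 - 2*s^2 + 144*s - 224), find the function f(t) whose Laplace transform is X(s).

f(t) = -3*exp(7*t) + exp(4*t) + 6*exp(2*t) - exp(-4*t)

Factor the denominator: s^4 - 9*s^3 - 2*s^2 + 144*s - 224 = (s - 7)*(s - 4)*(s - 2)*(s + 4).
Partial fraction decomposition gives [-3/(s - 7)] + [1/(s - 4)] + [6/(s - 2)] + [-1/(s + 4)].
Invert each term: -3/(s - 7) ↔ -3e^(7t); 1/(s - 4) ↔ e^(4t); 6/(s - 2) ↔ 6e^(2t); -1/(s + 4) ↔ -e^(-4t).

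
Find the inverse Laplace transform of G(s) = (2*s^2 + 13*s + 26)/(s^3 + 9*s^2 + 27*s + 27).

Factor the denominator: s^3 + 9*s^2 + 27*s + 27 = (s + 3)^3.
Partial fraction decomposition gives [2/(s + 3)] + [(s + 3)^(-2)] + [5/(s + 3)^3].
Invert each term: 2/(s + 3) ↔ 2e^(-3t); 1/(s + 3)^2 ↔ t·e^(-3t); 5/(s + 3)^3 ↔ (5/2)t^2·e^(-3t).

5*t^2*exp(-3*t)/2 + t*exp(-3*t) + 2*exp(-3*t)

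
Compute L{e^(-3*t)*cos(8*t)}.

(s + 3)/((s + 3)^2 + 64)

L{cos(8t)} = s/(s^2 + 64).
By the first shifting theorem, multiplying by e^(-3t) replaces s with s + 3.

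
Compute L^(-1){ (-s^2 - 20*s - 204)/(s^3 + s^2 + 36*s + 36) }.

-4*sin(6*t) + 4*cos(6*t) - 5*exp(-t)

Factor the denominator: s^3 + s^2 + 36*s + 36 = (s + 1)*(s^2 + 36).
Partial fraction decomposition gives [-5/(s + 1)] + [4*s/(s^2 + 36)] + [-24/(s^2 + 36)].
Invert each term: -5/(s + 1) ↔ -5e^(-t); 4·s/(s^2 + 36) ↔ 4cos(6t); -4·6/(s^2 + 36) ↔ -4sin(6t).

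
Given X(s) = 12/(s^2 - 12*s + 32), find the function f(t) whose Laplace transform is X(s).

f(t) = 6*exp(6*t)*sinh(2*t)

Rewrite the denominator: s^2 - 12*s + 32 = (s - 6)^2 - 4.
The form in (s - 6) signals a first-shifting-theorem factor e^(6t).
Since L{sinh(2t)} = 2/(s^2 - 4), the inverse is exp(6*t)*sinh(2*t), scaled by 6.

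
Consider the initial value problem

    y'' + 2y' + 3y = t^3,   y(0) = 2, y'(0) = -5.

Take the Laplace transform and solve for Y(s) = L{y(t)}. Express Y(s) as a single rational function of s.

Apply the Laplace transform to the equation.
The derivative rules (L{y''} = s^2 Y - s·y(0) - y'(0) and L{y'} = sY - y(0), with y(0) = 2, y'(0) = -5) turn the left side into (s^2 + 2*s + 3)Y - (2*s - 1).
The right side is L{t^3} = 6/s^4.
So (s^2 + 2*s + 3)Y = 6/s^4 + (2*s - 1).
Isolate Y and clear denominators.

Y(s) = (2*s^5 - s^4 + 6)/(s^6 + 2*s^5 + 3*s^4)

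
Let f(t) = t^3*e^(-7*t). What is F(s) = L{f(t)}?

F(s) = 6/(s + 7)^4

L{t^3} = 3!/s^4 = 6/s^4.
By the first shifting theorem, multiplying by e^(-7t) replaces s with s + 7.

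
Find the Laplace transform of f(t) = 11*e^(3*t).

L{11} = 11/s.
By the first shifting theorem, multiplying by e^(3t) replaces s with s - 3.

11/(s - 3)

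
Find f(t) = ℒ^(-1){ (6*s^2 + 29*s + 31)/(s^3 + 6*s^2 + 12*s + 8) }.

Factor the denominator: s^3 + 6*s^2 + 12*s + 8 = (s + 2)^3.
Partial fraction decomposition gives [6/(s + 2)] + [5/(s + 2)^2] + [-3/(s + 2)^3].
Invert each term: 6/(s + 2) ↔ 6e^(-2t); 5/(s + 2)^2 ↔ 5t·e^(-2t); -3/(s + 2)^3 ↔ (-3/2)t^2·e^(-2t).

f(t) = -3*t^2*exp(-2*t)/2 + 5*t*exp(-2*t) + 6*exp(-2*t)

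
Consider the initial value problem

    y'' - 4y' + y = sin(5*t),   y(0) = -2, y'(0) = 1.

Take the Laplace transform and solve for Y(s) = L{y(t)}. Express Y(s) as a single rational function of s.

Take the Laplace transform of both sides.
Using L{y''} = s^2 Y - s·y(0) - y'(0) and L{y'} = sY - y(0), with y(0) = -2, y'(0) = 1, the left side becomes (s^2 - 4*s + 1)Y - (-2*s + 9).
The right side is L{sin(5*t)} = 5/(s^2 + 25).
So (s^2 - 4*s + 1)Y = 5/(s^2 + 25) + (-2*s + 9).
Solve for Y(s) and write it as one ratio of polynomials.

Y(s) = (-2*s^3 + 9*s^2 - 50*s + 230)/(s^4 - 4*s^3 + 26*s^2 - 100*s + 25)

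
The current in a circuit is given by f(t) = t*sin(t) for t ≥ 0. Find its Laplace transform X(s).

X(s) = 2*s/(s^2 + 1)^2

L{sin(t)} = 1/(s^2 + 1).
Then apply L{t·g(t)} = -d/ds[G(s)] with G(s) = 1/(s^2 + 1):
differentiating 1 time and applying the sign gives 2*s/(s^2 + 1)^2.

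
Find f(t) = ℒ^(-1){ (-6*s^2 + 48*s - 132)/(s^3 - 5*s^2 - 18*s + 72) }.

f(t) = -2*exp(6*t) + 2*exp(3*t) - 6*exp(-4*t)

Factor the denominator: s^3 - 5*s^2 - 18*s + 72 = (s - 6)*(s - 3)*(s + 4).
Partial fraction decomposition gives [-6/(s + 4)] + [-2/(s - 6)] + [2/(s - 3)].
Invert each term: -6/(s + 4) ↔ -6e^(-4t); -2/(s - 6) ↔ -2e^(6t); 2/(s - 3) ↔ 2e^(3t).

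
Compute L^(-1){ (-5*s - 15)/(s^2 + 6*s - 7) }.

-5*exp(-3*t)*cosh(4*t)

Rewrite the denominator: s^2 + 6*s - 7 = (s + 3)^2 - 16.
The form in (s + 3) signals a first-shifting-theorem factor e^(-3t).
Since L{cosh(4t)} = s/(s^2 - 16), the inverse is exp(-3*t)*cosh(4*t), scaled by -5.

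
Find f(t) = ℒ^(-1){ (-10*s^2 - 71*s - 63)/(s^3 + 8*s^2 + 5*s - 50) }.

Factor the denominator: s^3 + 8*s^2 + 5*s - 50 = (s - 2)*(s + 5)^2.
Partial fraction decomposition gives [-5/(s + 5)] + [-6/(s + 5)^2] + [-5/(s - 2)].
Invert each term: -5/(s + 5) ↔ -5e^(-5t); -6/(s + 5)^2 ↔ -6t·e^(-5t); -5/(s - 2) ↔ -5e^(2t).

f(t) = -6*t*exp(-5*t) - 5*exp(2*t) - 5*exp(-5*t)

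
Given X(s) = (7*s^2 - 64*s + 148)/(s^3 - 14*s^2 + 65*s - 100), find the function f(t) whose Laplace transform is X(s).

f(t) = 3*t*exp(5*t) + 3*exp(5*t) + 4*exp(4*t)

Factor the denominator: s^3 - 14*s^2 + 65*s - 100 = (s - 5)^2*(s - 4).
Partial fraction decomposition gives [3/(s - 5)] + [3/(s - 5)^2] + [4/(s - 4)].
Invert each term: 3/(s - 5) ↔ 3e^(5t); 3/(s - 5)^2 ↔ 3t·e^(5t); 4/(s - 4) ↔ 4e^(4t).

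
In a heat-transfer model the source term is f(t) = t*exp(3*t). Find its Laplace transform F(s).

F(s) = (s - 3)^(-2)

L{e^(3t)} = 1/(s - 3).
Then apply L{t·g(t)} = -d/ds[G(s)] with G(s) = 1/(s - 3):
differentiating 1 time and applying the sign gives (s - 3)^(-2).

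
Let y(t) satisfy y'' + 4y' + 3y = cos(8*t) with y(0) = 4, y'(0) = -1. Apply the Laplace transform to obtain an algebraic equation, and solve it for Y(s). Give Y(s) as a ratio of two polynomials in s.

Laplace-transform each side.
Using L{y''} = s^2 Y - s·y(0) - y'(0) and L{y'} = sY - y(0), with y(0) = 4, y'(0) = -1, the left side becomes (s^2 + 4*s + 3)Y - (4*s + 15).
The right side is L{cos(8*t)} = s/(s^2 + 64).
So (s^2 + 4*s + 3)Y = s/(s^2 + 64) + (4*s + 15).
Divide through and combine into a single rational function.

Y(s) = (4*s^3 + 15*s^2 + 257*s + 960)/(s^4 + 4*s^3 + 67*s^2 + 256*s + 192)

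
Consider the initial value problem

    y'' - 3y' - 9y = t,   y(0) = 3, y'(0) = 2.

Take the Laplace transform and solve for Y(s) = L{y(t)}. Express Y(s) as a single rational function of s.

Transform both sides with L{·}.
With L{y''} = s^2 Y - s·y(0) - y'(0) and L{y'} = sY - y(0), with y(0) = 3, y'(0) = 2: the LHS transforms to (s^2 - 3*s - 9)Y - (3*s - 7).
The right side is L{t} = s^(-2).
So (s^2 - 3*s - 9)Y = s^(-2) + (3*s - 7).
Divide through and combine into a single rational function.

Y(s) = (3*s^3 - 7*s^2 + 1)/(s^4 - 3*s^3 - 9*s^2)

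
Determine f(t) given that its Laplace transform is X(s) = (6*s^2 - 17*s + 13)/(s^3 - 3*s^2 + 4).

Factor the denominator: s^3 - 3*s^2 + 4 = (s - 2)^2*(s + 1).
Partial fraction decomposition gives [2/(s - 2)] + [(s - 2)^(-2)] + [4/(s + 1)].
Invert each term: 2/(s - 2) ↔ 2e^(2t); 1/(s - 2)^2 ↔ t·e^(2t); 4/(s + 1) ↔ 4e^(-t).

f(t) = t*exp(2*t) + 2*exp(2*t) + 4*exp(-t)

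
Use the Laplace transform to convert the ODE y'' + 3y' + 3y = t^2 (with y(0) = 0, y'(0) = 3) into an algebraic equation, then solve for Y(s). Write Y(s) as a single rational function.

Y(s) = (3*s^3 + 2)/(s^5 + 3*s^4 + 3*s^3)

Laplace-transform each side.
The derivative rules (L{y''} = s^2 Y - s·y(0) - y'(0) and L{y'} = sY - y(0), with y(0) = 0, y'(0) = 3) turn the left side into (s^2 + 3*s + 3)Y - (3).
The right side is L{t^2} = 2/s^3.
So (s^2 + 3*s + 3)Y = 2/s^3 + (3).
Solve for Y(s) and write it as one ratio of polynomials.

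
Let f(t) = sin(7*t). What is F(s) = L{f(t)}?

F(s) = 7/(s^2 + 49)

L{sin(7t)} = 7/(s^2 + 49).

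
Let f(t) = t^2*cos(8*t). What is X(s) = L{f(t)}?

X(s) = 2*s*(s^2 - 192)/(s^2 + 64)^3

L{cos(8t)} = s/(s^2 + 64).
Then apply L{t^2·g(t)} = (-1)^2 d^2/ds^2[G(s)] with G(s) = s/(s^2 + 64):
differentiating 2 times and applying the sign gives 2*s*(s^2 - 192)/(s^2 + 64)^3.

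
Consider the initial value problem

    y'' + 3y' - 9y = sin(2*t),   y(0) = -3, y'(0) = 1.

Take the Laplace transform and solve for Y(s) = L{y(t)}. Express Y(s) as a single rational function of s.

Apply the Laplace transform to the equation.
Using L{y''} = s^2 Y - s·y(0) - y'(0) and L{y'} = sY - y(0), with y(0) = -3, y'(0) = 1, the left side becomes (s^2 + 3*s - 9)Y - (-3*s - 8).
The right side is L{sin(2*t)} = 2/(s^2 + 4).
So (s^2 + 3*s - 9)Y = 2/(s^2 + 4) + (-3*s - 8).
Isolate Y and clear denominators.

Y(s) = (-3*s^3 - 8*s^2 - 12*s - 30)/(s^4 + 3*s^3 - 5*s^2 + 12*s - 36)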